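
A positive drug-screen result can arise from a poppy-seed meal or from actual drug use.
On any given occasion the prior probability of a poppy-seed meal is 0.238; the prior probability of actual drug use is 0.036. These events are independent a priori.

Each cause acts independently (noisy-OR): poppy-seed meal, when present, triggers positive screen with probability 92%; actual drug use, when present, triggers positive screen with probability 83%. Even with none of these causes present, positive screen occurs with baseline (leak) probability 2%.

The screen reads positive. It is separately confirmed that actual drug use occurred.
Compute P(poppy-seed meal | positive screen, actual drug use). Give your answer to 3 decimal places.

Under noisy-OR, P(positive screen | causes) = 1 − (1−0.02)·∏(1−qᵢ) over the active causes.
P(positive screen | actual drug use) = 0.8334*0.762 + 0.986672*0.238 = 0.635051 + 0.234828 = 0.869879
The poppy-seed meal-present share is 0.986672*0.238 = 0.234828.
So P(poppy-seed meal | positive screen, actual drug use) = 0.234828/0.869879 ≈ 0.270.

P(poppy-seed meal | positive screen, actual drug use) ≈ 0.270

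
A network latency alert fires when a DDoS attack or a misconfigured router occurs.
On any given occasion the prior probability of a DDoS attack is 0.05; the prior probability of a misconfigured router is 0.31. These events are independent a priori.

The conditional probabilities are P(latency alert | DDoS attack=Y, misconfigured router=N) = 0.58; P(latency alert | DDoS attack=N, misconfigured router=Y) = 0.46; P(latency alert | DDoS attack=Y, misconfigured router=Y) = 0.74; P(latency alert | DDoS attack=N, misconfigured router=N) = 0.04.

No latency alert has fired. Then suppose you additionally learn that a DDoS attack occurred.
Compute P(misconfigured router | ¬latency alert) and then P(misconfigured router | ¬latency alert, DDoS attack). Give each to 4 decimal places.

P(¬latency alert) = 0.96·0.95·0.69 + 0.54·0.95·0.31 + 0.42·0.05·0.69 + 0.26·0.05·0.31 = 0.629280 + 0.159030 + 0.014490 + 0.004030 = 0.806830
Of this, 0.163060 comes from 0.159030 + 0.004030 (the misconfigured router=true cases).
So P(misconfigured router | ¬latency alert) = 0.163060/0.806830 ≈ 0.2021.

Now condition on the additional information:
P(¬latency alert | DDoS attack) = 0.42·0.69 + 0.26·0.31 = 0.289800 + 0.080600 = 0.370400
Restricting to configurations with misconfigured router present: 0.26·0.31 = 0.080600.
Hence the posterior is 0.080600/0.370400 ≈ 0.2176.

P(misconfigured router | ¬latency alert) ≈ 0.2021; P(misconfigured router | ¬latency alert, DDoS attack) ≈ 0.2176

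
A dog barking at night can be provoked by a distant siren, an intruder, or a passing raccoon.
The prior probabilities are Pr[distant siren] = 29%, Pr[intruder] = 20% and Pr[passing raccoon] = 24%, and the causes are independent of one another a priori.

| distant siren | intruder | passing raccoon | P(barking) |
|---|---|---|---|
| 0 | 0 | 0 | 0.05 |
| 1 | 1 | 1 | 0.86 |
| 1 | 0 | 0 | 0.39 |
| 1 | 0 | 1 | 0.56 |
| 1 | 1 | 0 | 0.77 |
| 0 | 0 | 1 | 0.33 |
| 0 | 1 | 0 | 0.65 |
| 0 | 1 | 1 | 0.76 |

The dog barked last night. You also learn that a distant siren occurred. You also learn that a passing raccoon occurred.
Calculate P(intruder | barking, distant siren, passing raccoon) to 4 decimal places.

Weight on intruder=true, given the evidence: 0.86*0.2 = 0.172000
The normalizing constant is 0.56*0.8 + 0.86*0.2 = 0.620000
Posterior = 0.172000 / 0.620000 ≈ 0.2774

P(intruder | barking, distant siren, passing raccoon) ≈ 0.2774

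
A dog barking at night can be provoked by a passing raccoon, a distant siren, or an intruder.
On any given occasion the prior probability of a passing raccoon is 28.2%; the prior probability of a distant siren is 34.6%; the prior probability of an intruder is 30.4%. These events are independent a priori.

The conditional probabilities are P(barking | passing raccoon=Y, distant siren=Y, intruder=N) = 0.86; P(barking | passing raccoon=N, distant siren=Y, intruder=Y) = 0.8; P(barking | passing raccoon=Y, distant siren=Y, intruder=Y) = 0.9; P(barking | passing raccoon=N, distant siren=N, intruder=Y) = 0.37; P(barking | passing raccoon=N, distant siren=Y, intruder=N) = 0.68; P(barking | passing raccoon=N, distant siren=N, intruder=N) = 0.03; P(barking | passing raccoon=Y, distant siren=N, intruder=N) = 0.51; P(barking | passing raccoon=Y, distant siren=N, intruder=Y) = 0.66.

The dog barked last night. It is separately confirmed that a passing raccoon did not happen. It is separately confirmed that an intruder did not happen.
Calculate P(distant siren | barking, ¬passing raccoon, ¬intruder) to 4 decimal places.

Weight on distant siren=true, given the evidence: 0.68·0.346 = 0.235280
Denominator P(barking | ¬passing raccoon, ¬intruder): 0.03·0.654 + 0.68·0.346 = 0.254900
P(distant siren | barking, ¬passing raccoon, ¬intruder) = 0.235280/0.254900 ≈ 0.9230

P(distant siren | barking, ¬passing raccoon, ¬intruder) ≈ 0.9230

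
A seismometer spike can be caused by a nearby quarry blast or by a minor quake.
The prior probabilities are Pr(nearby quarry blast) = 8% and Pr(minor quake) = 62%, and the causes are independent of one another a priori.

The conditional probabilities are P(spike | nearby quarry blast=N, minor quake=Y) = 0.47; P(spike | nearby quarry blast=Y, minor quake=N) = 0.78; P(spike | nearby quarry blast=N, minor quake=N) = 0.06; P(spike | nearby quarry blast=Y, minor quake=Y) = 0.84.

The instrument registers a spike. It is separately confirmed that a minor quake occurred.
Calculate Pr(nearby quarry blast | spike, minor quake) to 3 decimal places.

Pr(nearby quarry blast | spike, minor quake) ≈ 0.135

Sum P(spike|·) weighted by the priors over both values of nearby quarry blast:
  P(spike | minor quake) = 0.47*0.92 + 0.84*0.08
        = 0.432400 + 0.067200 = 0.499600
Keeping only the nearby quarry blast-present terms gives 0.067200, so
  P(nearby quarry blast | spike, minor quake) = 0.067200 / 0.499600 ≈ 0.135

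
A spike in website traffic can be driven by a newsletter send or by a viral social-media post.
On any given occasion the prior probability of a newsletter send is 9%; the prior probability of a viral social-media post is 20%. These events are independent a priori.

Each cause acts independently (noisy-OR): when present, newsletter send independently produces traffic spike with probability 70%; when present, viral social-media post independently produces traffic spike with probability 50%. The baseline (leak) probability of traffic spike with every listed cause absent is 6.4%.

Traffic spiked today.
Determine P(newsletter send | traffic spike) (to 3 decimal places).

P(newsletter send | traffic spike) ≈ 0.319

Under noisy-OR, P(traffic spike | causes) = 1 − (1−0.064)·∏(1−qᵢ) over the active causes.
Enumerate the 4 (newsletter send, viral social-media post) configurations and weight by the priors:
  P(traffic spike) = 0.064×0.91×0.8 + 0.532×0.91×0.2 + 0.7192×0.09×0.8 + 0.8596×0.09×0.2
        = 0.046592 + 0.096824 + 0.051782 + 0.015473 = 0.210671
Keeping only the newsletter send-present terms gives 0.067255, so
  P(newsletter send | traffic spike) = 0.067255 / 0.210671 ≈ 0.319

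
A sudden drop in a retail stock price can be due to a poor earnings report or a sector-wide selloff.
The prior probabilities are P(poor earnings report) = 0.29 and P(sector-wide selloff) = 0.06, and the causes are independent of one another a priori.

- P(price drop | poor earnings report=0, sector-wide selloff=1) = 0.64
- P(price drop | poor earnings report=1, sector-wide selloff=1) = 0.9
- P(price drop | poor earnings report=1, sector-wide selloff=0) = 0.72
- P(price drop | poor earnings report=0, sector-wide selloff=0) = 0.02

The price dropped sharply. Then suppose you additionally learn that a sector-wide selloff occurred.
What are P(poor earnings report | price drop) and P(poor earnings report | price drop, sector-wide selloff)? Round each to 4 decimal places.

P(poor earnings report | price drop) ≈ 0.8392; P(poor earnings report | price drop, sector-wide selloff) ≈ 0.3648

Sum P(price drop|·) weighted by the priors over the 4 (poor earnings report, sector-wide selloff) configurations:
  P(price drop) = 0.02×0.71×0.94 + 0.64×0.71×0.06 + 0.72×0.29×0.94 + 0.9×0.29×0.06
        = 0.013348 + 0.027264 + 0.196272 + 0.015660 = 0.252544
Keeping only the poor earnings report-present terms gives 0.211932, so
  P(poor earnings report | price drop) = 0.211932 / 0.252544 ≈ 0.8392

Now also conditioning on sector-wide selloff=true:
Enumerate both values of poor earnings report and weight by the priors:
  P(price drop | sector-wide selloff) = 0.64×0.71 + 0.9×0.29
        = 0.454400 + 0.261000 = 0.715400
The terms with poor earnings report present sum to 0.261000, so
  P(poor earnings report | price drop, sector-wide selloff) = 0.261000 / 0.715400 ≈ 0.3648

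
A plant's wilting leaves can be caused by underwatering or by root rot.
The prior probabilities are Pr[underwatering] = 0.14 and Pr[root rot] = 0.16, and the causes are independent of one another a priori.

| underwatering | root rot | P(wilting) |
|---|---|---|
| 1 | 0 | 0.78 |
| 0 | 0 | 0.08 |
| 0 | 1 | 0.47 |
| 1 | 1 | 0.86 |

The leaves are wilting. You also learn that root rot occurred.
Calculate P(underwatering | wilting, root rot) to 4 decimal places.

Numerator (weight on configurations with underwatering): 0.86·0.14 = 0.120400
Denominator P(wilting | root rot): 0.47·0.86 + 0.86·0.14 = 0.524600
Posterior = 0.120400 / 0.524600 ≈ 0.2295

P(underwatering | wilting, root rot) ≈ 0.2295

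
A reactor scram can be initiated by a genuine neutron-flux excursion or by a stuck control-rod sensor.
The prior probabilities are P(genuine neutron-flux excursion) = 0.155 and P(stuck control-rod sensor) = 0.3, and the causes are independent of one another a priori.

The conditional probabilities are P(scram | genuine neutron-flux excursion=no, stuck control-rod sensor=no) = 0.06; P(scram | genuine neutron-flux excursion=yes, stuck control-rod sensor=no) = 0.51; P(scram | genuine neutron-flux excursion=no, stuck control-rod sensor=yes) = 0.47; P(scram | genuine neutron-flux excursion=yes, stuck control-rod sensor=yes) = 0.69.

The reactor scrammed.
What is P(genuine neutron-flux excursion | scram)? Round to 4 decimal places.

By total probability over the 4 (genuine neutron-flux excursion, stuck control-rod sensor) configurations:
  P(scram) = 0.06·0.845·0.7 + 0.47·0.845·0.3 + 0.51·0.155·0.7 + 0.69·0.155·0.3
        = 0.035490 + 0.119145 + 0.055335 + 0.032085 = 0.242055
Keeping only the genuine neutron-flux excursion-present terms gives 0.087420, so
  P(genuine neutron-flux excursion | scram) = 0.087420 / 0.242055 ≈ 0.3612

P(genuine neutron-flux excursion | scram) ≈ 0.3612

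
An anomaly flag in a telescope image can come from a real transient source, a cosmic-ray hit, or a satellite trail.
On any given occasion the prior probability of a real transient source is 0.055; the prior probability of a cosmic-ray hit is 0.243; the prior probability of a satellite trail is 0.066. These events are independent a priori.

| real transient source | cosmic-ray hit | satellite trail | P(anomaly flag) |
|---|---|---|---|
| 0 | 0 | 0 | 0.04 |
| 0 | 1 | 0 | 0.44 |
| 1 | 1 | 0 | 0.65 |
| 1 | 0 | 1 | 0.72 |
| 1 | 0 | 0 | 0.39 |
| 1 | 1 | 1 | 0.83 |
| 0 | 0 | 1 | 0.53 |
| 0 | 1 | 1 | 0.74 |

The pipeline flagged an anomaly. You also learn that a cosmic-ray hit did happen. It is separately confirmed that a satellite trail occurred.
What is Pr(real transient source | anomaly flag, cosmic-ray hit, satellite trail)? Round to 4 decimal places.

Pr(real transient source | anomaly flag, cosmic-ray hit, satellite trail) ≈ 0.0613

P(anomaly flag | cosmic-ray hit, satellite trail) = 0.74*0.945 + 0.83*0.055 = 0.699300 + 0.045650 = 0.744950
Restricting to configurations with real transient source present: 0.83*0.055 = 0.045650.
So P(real transient source | anomaly flag, cosmic-ray hit, satellite trail) = 0.045650/0.744950 ≈ 0.0613.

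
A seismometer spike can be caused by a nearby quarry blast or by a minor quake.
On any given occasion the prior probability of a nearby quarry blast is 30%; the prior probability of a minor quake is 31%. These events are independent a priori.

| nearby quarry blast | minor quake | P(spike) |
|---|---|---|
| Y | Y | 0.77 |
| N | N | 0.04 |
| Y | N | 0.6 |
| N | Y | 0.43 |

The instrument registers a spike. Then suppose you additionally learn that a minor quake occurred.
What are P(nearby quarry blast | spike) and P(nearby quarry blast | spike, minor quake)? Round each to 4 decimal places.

By total probability over the 4 (nearby quarry blast, minor quake) configurations:
  P(spike) = 0.04*0.7*0.69 + 0.43*0.7*0.31 + 0.6*0.3*0.69 + 0.77*0.3*0.31
        = 0.019320 + 0.093310 + 0.124200 + 0.071610 = 0.308440
Configurations with nearby quarry blast contribute 0.195810, so
  P(nearby quarry blast | spike) = 0.195810 / 0.308440 ≈ 0.6348

Now condition on the additional information:
Enumerate both values of nearby quarry blast and weight by the priors:
  P(spike | minor quake) = 0.43·0.7 + 0.77·0.3
        = 0.301000 + 0.231000 = 0.532000
Keeping only the nearby quarry blast-present terms gives 0.231000, so
  P(nearby quarry blast | spike, minor quake) = 0.231000 / 0.532000 ≈ 0.4342
The drop from 0.6348 to 0.4342 is the explaining-away (discounting) effect.

P(nearby quarry blast | spike) ≈ 0.6348; P(nearby quarry blast | spike, minor quake) ≈ 0.4342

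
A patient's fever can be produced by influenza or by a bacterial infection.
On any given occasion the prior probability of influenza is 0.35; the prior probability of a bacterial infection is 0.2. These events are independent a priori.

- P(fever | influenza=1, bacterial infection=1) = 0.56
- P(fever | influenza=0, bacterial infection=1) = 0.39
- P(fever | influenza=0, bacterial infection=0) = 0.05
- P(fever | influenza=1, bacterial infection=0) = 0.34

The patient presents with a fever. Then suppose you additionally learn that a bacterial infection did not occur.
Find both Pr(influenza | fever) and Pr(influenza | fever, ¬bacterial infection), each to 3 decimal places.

Pr(influenza | fever) ≈ 0.637; Pr(influenza | fever, ¬bacterial infection) ≈ 0.785

P(fever) = 0.05×0.65×0.8 + 0.39×0.65×0.2 + 0.34×0.35×0.8 + 0.56×0.35×0.2 = 0.026000 + 0.050700 + 0.095200 + 0.039200 = 0.211100
The influenza-present share is 0.095200 + 0.039200 = 0.134400.
P(influenza | fever) = 0.134400 / 0.211100 ≈ 0.637

Now also conditioning on bacterial infection≠true:
Numerator (weight on configurations with influenza): 0.34·0.35 = 0.119000
The normalizing constant is 0.05·0.65 + 0.34·0.35 = 0.151500
P(influenza | fever, ¬bacterial infection) = 0.119000/0.151500 ≈ 0.785
Ruling out bacterial infection raises the posterior on influenza — the flip side of explaining away.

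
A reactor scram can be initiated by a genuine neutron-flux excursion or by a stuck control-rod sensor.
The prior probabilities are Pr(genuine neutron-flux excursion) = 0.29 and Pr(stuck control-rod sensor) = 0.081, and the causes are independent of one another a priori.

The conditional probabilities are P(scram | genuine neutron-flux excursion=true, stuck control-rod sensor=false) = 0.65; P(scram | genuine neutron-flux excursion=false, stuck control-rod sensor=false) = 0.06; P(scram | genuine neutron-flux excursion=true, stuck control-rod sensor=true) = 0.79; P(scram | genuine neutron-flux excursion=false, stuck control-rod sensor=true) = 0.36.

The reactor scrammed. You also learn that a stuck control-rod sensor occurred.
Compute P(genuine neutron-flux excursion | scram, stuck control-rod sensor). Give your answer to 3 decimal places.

P(genuine neutron-flux excursion | scram, stuck control-rod sensor) ≈ 0.473

By total probability over both values of genuine neutron-flux excursion:
  P(scram | stuck control-rod sensor) = 0.36×0.71 + 0.79×0.29
        = 0.255600 + 0.229100 = 0.484700
Configurations with genuine neutron-flux excursion contribute 0.229100, so
  P(genuine neutron-flux excursion | scram, stuck control-rod sensor) = 0.229100 / 0.484700 ≈ 0.473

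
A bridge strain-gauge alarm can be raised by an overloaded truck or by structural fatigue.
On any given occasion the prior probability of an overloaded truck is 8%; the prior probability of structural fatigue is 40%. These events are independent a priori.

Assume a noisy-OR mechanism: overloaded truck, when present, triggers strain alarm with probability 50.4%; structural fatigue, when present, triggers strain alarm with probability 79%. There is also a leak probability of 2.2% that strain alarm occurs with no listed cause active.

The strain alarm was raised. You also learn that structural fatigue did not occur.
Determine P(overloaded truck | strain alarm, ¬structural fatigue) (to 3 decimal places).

P(overloaded truck | strain alarm, ¬structural fatigue) ≈ 0.671

Under noisy-OR, P(strain alarm | causes) = 1 − (1−0.022)·∏(1−qᵢ) over the active causes.
Numerator (weight on configurations with overloaded truck): 0.514912·0.08 = 0.041193
The normalizing constant is 0.022·0.92 + 0.514912·0.08 = 0.061433
Posterior = 0.041193 / 0.061433 ≈ 0.671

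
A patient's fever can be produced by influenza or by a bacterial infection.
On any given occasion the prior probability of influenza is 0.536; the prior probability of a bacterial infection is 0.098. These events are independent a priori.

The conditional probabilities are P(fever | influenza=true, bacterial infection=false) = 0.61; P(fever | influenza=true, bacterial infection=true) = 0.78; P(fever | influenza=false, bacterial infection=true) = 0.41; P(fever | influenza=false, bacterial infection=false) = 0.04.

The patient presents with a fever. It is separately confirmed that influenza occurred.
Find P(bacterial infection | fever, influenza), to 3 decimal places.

P(bacterial infection | fever, influenza) ≈ 0.122

Weight on bacterial infection=true, given the evidence: 0.78·0.098 = 0.076440
The normalizing constant is 0.61·0.902 + 0.78·0.098 = 0.626660
P(bacterial infection | fever, influenza) = 0.076440/0.626660 ≈ 0.122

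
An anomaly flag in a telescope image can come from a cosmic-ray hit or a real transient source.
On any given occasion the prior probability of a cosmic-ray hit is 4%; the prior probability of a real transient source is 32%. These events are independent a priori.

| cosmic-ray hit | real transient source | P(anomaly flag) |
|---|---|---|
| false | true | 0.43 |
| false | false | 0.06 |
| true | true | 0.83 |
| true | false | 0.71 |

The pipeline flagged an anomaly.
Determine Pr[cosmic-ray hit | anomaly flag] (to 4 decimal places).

Pr[cosmic-ray hit | anomaly flag] ≈ 0.1488

P(anomaly flag) = 0.06×0.96×0.68 + 0.43×0.96×0.32 + 0.71×0.04×0.68 + 0.83×0.04×0.32 = 0.039168 + 0.132096 + 0.019312 + 0.010624 = 0.201200
The cosmic-ray hit-present share is 0.019312 + 0.010624 = 0.029936.
P(cosmic-ray hit | anomaly flag) = 0.029936 / 0.201200 ≈ 0.1488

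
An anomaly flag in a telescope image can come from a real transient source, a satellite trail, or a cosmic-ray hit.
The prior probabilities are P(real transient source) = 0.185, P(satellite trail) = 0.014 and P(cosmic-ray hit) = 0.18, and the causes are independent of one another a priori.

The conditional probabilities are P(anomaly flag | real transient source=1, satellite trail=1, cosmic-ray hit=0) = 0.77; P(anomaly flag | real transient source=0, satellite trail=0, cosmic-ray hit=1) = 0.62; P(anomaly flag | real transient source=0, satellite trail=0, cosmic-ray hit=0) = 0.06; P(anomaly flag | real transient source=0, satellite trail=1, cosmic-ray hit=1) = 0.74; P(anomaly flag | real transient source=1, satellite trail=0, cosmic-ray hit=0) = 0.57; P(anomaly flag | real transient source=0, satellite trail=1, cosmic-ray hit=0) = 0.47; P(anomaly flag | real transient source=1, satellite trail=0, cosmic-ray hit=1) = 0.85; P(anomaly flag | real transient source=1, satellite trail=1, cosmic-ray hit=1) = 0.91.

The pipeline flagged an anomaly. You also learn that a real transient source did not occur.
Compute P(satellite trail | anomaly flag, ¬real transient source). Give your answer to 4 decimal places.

P(anomaly flag | ¬real transient source) = 0.06·0.986·0.82 + 0.62·0.986·0.18 + 0.47·0.014·0.82 + 0.74·0.014·0.18 = 0.048511 + 0.110038 + 0.005396 + 0.001865 = 0.165810
Of this, 0.007261 comes from 0.005396 + 0.001865 (the satellite trail=true cases).
So P(satellite trail | anomaly flag, ¬real transient source) = 0.007261/0.165810 ≈ 0.0438.

P(satellite trail | anomaly flag, ¬real transient source) ≈ 0.0438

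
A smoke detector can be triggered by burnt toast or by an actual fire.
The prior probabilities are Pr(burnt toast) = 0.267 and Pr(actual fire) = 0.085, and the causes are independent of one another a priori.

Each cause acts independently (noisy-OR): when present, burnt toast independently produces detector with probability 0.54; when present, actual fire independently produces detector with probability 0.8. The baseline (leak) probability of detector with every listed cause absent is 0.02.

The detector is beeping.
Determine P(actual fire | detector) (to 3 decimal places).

Under noisy-OR, P(detector | causes) = 1 − (1−0.02)·∏(1−qᵢ) over the active causes.
Sum P(detector|·) weighted by the priors over the 4 (burnt toast, actual fire) configurations:
  P(detector) = 0.02·0.733·0.915 + 0.804·0.733·0.085 + 0.5492·0.267·0.915 + 0.90984·0.267·0.085
        = 0.013414 + 0.050093 + 0.134172 + 0.020649 = 0.218328
Keeping only the actual fire-present terms gives 0.070742, so
  P(actual fire | detector) = 0.070742 / 0.218328 ≈ 0.324

P(actual fire | detector) ≈ 0.324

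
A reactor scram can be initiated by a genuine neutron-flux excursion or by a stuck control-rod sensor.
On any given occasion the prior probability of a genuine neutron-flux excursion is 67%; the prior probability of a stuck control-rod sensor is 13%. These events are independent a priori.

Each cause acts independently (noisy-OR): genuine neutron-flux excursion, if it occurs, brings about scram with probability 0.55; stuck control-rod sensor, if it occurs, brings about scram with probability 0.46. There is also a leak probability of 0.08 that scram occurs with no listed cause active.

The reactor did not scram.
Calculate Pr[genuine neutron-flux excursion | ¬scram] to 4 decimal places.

Pr[genuine neutron-flux excursion | ¬scram] ≈ 0.4774

Under noisy-OR, P(scram | causes) = 1 − (1−0.08)·∏(1−qᵢ) over the active causes.
By total probability over the 4 (genuine neutron-flux excursion, stuck control-rod sensor) configurations:
  P(¬scram) = 0.92×0.33×0.87 + 0.4968×0.33×0.13 + 0.414×0.67×0.87 + 0.22356×0.67×0.13
        = 0.264132 + 0.021313 + 0.241321 + 0.019472 = 0.546238
Keeping only the genuine neutron-flux excursion-present terms gives 0.260793, so
  P(genuine neutron-flux excursion | ¬scram) = 0.260793 / 0.546238 ≈ 0.4774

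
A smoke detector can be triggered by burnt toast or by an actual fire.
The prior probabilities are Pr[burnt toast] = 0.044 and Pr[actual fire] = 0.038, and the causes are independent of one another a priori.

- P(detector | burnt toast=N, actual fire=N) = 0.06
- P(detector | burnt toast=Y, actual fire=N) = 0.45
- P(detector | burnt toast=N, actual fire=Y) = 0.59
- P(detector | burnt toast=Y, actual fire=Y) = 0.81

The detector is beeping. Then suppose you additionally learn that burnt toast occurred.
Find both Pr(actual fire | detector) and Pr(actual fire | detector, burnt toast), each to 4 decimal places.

By total probability over the 4 (burnt toast, actual fire) configurations:
  P(detector) = 0.06·0.956·0.962 + 0.59·0.956·0.038 + 0.45·0.044·0.962 + 0.81·0.044·0.038
        = 0.055180 + 0.021434 + 0.019048 + 0.001354 = 0.097016
Keeping only the actual fire-present terms gives 0.022788, so
  P(actual fire | detector) = 0.022788 / 0.097016 ≈ 0.2349

Now also conditioning on burnt toast=true:
Weight on actual fire=true, given the evidence: 0.81×0.038 = 0.030780
Normalizer over all consistent configurations: 0.45×0.962 + 0.81×0.038 = 0.463680
P(actual fire | detector, burnt toast) = 0.030780/0.463680 ≈ 0.0664
— burnt toast explains away the evidence for actual fire.

Pr(actual fire | detector) ≈ 0.2349; Pr(actual fire | detector, burnt toast) ≈ 0.0664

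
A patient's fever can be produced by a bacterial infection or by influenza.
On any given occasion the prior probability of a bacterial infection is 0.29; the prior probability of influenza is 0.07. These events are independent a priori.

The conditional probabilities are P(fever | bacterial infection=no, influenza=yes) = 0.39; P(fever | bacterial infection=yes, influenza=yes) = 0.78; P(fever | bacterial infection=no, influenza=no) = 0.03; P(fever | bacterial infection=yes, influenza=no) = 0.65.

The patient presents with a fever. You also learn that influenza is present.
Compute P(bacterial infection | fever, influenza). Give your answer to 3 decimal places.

Sum P(fever|·) weighted by the priors over both values of bacterial infection:
  P(fever | influenza) = 0.39×0.71 + 0.78×0.29
        = 0.276900 + 0.226200 = 0.503100
The terms with bacterial infection present sum to 0.226200, so
  P(bacterial infection | fever, influenza) = 0.226200 / 0.503100 ≈ 0.450

P(bacterial infection | fever, influenza) ≈ 0.450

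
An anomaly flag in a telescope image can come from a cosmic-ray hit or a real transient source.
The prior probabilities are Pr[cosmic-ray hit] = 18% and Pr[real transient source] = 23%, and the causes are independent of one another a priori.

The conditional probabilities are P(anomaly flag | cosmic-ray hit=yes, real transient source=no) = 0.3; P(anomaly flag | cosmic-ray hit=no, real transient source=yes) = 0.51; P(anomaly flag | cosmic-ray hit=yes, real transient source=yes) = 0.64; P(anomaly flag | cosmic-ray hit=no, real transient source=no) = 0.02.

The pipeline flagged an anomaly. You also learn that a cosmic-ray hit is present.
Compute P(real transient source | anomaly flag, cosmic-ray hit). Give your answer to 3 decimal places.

P(real transient source | anomaly flag, cosmic-ray hit) ≈ 0.389

Enumerate both values of real transient source and weight by the priors:
  P(anomaly flag | cosmic-ray hit) = 0.3*0.77 + 0.64*0.23
        = 0.231000 + 0.147200 = 0.378200
Keeping only the real transient source-present terms gives 0.147200, so
  P(real transient source | anomaly flag, cosmic-ray hit) = 0.147200 / 0.378200 ≈ 0.389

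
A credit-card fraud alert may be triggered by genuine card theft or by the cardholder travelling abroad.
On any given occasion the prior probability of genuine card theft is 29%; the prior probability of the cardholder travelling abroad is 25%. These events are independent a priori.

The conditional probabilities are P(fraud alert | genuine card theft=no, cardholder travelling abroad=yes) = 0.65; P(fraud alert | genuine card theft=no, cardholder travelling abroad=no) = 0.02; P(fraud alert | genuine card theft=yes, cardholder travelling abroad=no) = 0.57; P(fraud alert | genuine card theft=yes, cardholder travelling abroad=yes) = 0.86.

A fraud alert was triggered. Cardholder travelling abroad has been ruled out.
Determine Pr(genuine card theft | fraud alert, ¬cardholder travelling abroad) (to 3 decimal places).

Pr(genuine card theft | fraud alert, ¬cardholder travelling abroad) ≈ 0.921

P(fraud alert | ¬cardholder travelling abroad) = 0.02·0.71 + 0.57·0.29 = 0.014200 + 0.165300 = 0.179500
Restricting to configurations with genuine card theft present: 0.57·0.29 = 0.165300.
Hence the posterior is 0.165300/0.179500 ≈ 0.921.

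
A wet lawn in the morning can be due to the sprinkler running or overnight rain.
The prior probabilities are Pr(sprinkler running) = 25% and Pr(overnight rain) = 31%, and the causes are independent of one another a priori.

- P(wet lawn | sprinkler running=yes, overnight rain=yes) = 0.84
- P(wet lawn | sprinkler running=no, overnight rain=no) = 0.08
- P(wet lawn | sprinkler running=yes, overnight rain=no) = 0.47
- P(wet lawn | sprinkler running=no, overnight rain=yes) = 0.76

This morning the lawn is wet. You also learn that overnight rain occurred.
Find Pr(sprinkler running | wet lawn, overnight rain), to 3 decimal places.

For the numerator, keep only sprinkler running=true terms: 0.84×0.25 = 0.210000
Denominator P(wet lawn | overnight rain): 0.76×0.75 + 0.84×0.25 = 0.780000
P(sprinkler running | wet lawn, overnight rain) = 0.210000/0.780000 ≈ 0.269

Pr(sprinkler running | wet lawn, overnight rain) ≈ 0.269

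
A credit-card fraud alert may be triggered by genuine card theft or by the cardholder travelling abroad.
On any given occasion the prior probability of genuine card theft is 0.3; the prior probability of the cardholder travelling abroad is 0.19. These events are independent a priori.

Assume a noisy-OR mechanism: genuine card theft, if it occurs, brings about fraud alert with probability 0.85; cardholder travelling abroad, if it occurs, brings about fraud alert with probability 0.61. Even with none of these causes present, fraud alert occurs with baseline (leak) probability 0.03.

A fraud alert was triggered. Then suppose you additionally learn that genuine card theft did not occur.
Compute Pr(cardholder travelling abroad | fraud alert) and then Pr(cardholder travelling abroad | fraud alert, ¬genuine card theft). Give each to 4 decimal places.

Under noisy-OR, P(fraud alert | causes) = 1 − (1−0.03)·∏(1−qᵢ) over the active causes.
P(fraud alert) = 0.03×0.7×0.81 + 0.6217×0.7×0.19 + 0.8545×0.3×0.81 + 0.943255×0.3×0.19 = 0.017010 + 0.082686 + 0.207644 + 0.053766 = 0.361106
Restricting to configurations with cardholder travelling abroad present: 0.082686 + 0.053766 = 0.136452.
P(cardholder travelling abroad | fraud alert) = 0.136452 / 0.361106 ≈ 0.3779

Now condition on the additional information:
Weight on cardholder travelling abroad=true, given the evidence: 0.6217·0.19 = 0.118123
Denominator P(fraud alert | ¬genuine card theft): 0.03·0.81 + 0.6217·0.19 = 0.142423
Posterior = 0.118123 / 0.142423 ≈ 0.8294
With genuine card theft excluded, cardholder travelling abroad must carry more of the explanatory weight for the fraud alert.

Pr(cardholder travelling abroad | fraud alert) ≈ 0.3779; Pr(cardholder travelling abroad | fraud alert, ¬genuine card theft) ≈ 0.8294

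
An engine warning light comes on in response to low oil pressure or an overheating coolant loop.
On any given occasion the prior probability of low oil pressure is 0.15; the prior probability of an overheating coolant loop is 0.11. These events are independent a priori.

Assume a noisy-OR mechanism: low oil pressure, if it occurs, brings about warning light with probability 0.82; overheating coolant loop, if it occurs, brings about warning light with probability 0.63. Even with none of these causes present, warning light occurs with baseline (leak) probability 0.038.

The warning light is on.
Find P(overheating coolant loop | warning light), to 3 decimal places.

Under noisy-OR, P(warning light | causes) = 1 − (1−0.038)·∏(1−qᵢ) over the active causes.
Weight on overheating coolant loop=true, given the evidence: 0.060220 + 0.015443 = 0.075663
Normalizer over all consistent configurations: 0.038·0.85·0.89 + 0.64406·0.85·0.11 + 0.82684·0.15·0.89 + 0.935931·0.15·0.11 = 0.214793
Posterior = 0.075663 / 0.214793 ≈ 0.352

P(overheating coolant loop | warning light) ≈ 0.352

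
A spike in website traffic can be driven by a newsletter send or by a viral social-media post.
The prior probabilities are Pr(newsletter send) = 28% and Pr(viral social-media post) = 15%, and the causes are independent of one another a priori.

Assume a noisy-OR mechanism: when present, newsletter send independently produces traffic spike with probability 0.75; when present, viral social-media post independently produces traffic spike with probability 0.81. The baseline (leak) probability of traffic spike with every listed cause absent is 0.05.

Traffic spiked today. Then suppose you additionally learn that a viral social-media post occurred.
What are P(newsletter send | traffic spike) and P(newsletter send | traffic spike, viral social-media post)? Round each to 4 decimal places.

Under noisy-OR, P(traffic spike | causes) = 1 − (1−0.05)·∏(1−qᵢ) over the active causes.
Numerator (weight on configurations with newsletter send): 0.181475 + 0.040105 = 0.221580
Denominator P(traffic spike): 0.05*0.72*0.85 + 0.8195*0.72*0.15 + 0.7625*0.28*0.85 + 0.954875*0.28*0.15 = 0.340686
Posterior = 0.221580 / 0.340686 ≈ 0.6504

With the extra evidence:
Sum P(traffic spike|·) weighted by the priors over both values of newsletter send:
  P(traffic spike | viral social-media post) = 0.8195*0.72 + 0.954875*0.28
        = 0.590040 + 0.267365 = 0.857405
Configurations with newsletter send contribute 0.267365, so
  P(newsletter send | traffic spike, viral social-media post) = 0.267365 / 0.857405 ≈ 0.3118
— viral social-media post explains away the evidence for newsletter send.

P(newsletter send | traffic spike) ≈ 0.6504; P(newsletter send | traffic spike, viral social-media post) ≈ 0.3118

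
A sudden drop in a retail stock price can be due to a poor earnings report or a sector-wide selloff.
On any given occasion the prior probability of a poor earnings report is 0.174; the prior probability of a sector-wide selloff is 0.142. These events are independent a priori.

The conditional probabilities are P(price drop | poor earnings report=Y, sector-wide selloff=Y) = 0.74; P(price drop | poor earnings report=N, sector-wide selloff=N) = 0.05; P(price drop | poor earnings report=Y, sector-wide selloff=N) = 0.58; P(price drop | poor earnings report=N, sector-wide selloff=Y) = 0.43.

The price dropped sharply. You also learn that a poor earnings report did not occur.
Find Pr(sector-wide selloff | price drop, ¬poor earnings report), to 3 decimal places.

Pr(sector-wide selloff | price drop, ¬poor earnings report) ≈ 0.587

Enumerate both values of sector-wide selloff and weight by the priors:
  P(price drop | ¬poor earnings report) = 0.05×0.858 + 0.43×0.142
        = 0.042900 + 0.061060 = 0.103960
The terms with sector-wide selloff present sum to 0.061060, so
  P(sector-wide selloff | price drop, ¬poor earnings report) = 0.061060 / 0.103960 ≈ 0.587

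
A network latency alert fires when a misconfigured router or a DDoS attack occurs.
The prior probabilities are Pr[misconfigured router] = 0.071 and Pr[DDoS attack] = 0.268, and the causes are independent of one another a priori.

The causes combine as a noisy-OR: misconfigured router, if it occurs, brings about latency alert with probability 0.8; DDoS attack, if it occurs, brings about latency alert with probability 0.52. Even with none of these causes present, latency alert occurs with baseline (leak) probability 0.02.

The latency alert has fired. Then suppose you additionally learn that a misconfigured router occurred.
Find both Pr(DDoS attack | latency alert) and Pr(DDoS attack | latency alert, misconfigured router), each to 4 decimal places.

Under noisy-OR, P(latency alert | causes) = 1 − (1−0.02)·∏(1−qᵢ) over the active causes.
P(latency alert) = 0.02·0.929·0.732 + 0.5296·0.929·0.268 + 0.804·0.071·0.732 + 0.90592·0.071·0.268 = 0.013601 + 0.131856 + 0.041785 + 0.017238 = 0.204480
Restricting to configurations with DDoS attack present: 0.131856 + 0.017238 = 0.149094.
Hence the posterior is 0.149094/0.204480 ≈ 0.7291.

Now also conditioning on misconfigured router=true:
By total probability over both values of DDoS attack:
  P(latency alert | misconfigured router) = 0.804·0.732 + 0.90592·0.268
        = 0.588528 + 0.242787 = 0.831315
Configurations with DDoS attack contribute 0.242787, so
  P(DDoS attack | latency alert, misconfigured router) = 0.242787 / 0.831315 ≈ 0.2921
Conditioning on misconfigured router lowers the posterior on DDoS attack: the classic explaining-away effect in a common-effect structure.

Pr(DDoS attack | latency alert) ≈ 0.7291; Pr(DDoS attack | latency alert, misconfigured router) ≈ 0.2921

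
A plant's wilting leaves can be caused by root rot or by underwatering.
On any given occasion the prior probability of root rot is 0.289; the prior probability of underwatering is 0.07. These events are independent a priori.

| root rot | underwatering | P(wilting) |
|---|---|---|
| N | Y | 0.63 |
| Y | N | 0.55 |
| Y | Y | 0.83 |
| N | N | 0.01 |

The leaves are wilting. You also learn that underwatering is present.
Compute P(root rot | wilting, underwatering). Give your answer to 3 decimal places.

Numerator (weight on configurations with root rot): 0.83·0.289 = 0.239870
Normalizer over all consistent configurations: 0.63·0.711 + 0.83·0.289 = 0.687800
Posterior = 0.239870 / 0.687800 ≈ 0.349

P(root rot | wilting, underwatering) ≈ 0.349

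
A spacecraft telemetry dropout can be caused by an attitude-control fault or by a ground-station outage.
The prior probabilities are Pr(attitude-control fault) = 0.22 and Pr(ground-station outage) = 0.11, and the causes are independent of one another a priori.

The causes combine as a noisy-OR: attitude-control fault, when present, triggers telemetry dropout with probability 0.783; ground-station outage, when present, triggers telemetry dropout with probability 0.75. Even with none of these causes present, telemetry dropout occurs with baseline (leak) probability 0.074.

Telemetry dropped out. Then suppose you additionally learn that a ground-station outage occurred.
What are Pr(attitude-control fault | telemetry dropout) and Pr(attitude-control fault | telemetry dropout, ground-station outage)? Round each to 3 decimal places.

Under noisy-OR, P(telemetry dropout | causes) = 1 − (1−0.074)·∏(1−qᵢ) over the active causes.
P(telemetry dropout) = 0.074·0.78·0.89 + 0.7685·0.78·0.11 + 0.799058·0.22·0.89 + 0.949765·0.22·0.11 = 0.051371 + 0.065937 + 0.156456 + 0.022984 = 0.296748
The attitude-control fault-present share is 0.156456 + 0.022984 = 0.179440.
Hence the posterior is 0.179440/0.296748 ≈ 0.605.

With the extra evidence:
By total probability over both values of attitude-control fault:
  P(telemetry dropout | ground-station outage) = 0.7685×0.78 + 0.949765×0.22
        = 0.599430 + 0.208948 = 0.808378
Keeping only the attitude-control fault-present terms gives 0.208948, so
  P(attitude-control fault | telemetry dropout, ground-station outage) = 0.208948 / 0.808378 ≈ 0.258

Pr(attitude-control fault | telemetry dropout) ≈ 0.605; Pr(attitude-control fault | telemetry dropout, ground-station outage) ≈ 0.258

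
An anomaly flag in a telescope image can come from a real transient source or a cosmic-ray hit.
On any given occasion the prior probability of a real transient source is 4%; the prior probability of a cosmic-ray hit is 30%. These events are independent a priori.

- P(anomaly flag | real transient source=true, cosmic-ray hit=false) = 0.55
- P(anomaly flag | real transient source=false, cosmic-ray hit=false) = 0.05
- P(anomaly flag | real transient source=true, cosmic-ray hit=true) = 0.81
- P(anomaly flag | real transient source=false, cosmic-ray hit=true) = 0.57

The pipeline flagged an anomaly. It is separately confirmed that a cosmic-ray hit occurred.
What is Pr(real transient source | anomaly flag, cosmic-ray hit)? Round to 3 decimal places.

Pr(real transient source | anomaly flag, cosmic-ray hit) ≈ 0.056

Sum P(anomaly flag|·) weighted by the priors over both values of real transient source:
  P(anomaly flag | cosmic-ray hit) = 0.57·0.96 + 0.81·0.04
        = 0.547200 + 0.032400 = 0.579600
Keeping only the real transient source-present terms gives 0.032400, so
  P(real transient source | anomaly flag, cosmic-ray hit) = 0.032400 / 0.579600 ≈ 0.056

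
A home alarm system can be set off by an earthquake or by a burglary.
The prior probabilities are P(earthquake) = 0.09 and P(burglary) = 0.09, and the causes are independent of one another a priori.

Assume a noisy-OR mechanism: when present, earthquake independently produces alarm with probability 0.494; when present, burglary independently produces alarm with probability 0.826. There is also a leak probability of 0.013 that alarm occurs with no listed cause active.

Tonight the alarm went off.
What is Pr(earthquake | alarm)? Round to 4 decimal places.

Pr(earthquake | alarm) ≈ 0.3811

Under noisy-OR, P(alarm | causes) = 1 − (1−0.013)·∏(1−qᵢ) over the active causes.
Sum P(alarm|·) weighted by the priors over the 4 (earthquake, burglary) configurations:
  P(alarm) = 0.013×0.91×0.91 + 0.828262×0.91×0.09 + 0.500578×0.09×0.91 + 0.913101×0.09×0.09
        = 0.010765 + 0.067835 + 0.040997 + 0.007396 = 0.126993
The terms with earthquake present sum to 0.048393, so
  P(earthquake | alarm) = 0.048393 / 0.126993 ≈ 0.3811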